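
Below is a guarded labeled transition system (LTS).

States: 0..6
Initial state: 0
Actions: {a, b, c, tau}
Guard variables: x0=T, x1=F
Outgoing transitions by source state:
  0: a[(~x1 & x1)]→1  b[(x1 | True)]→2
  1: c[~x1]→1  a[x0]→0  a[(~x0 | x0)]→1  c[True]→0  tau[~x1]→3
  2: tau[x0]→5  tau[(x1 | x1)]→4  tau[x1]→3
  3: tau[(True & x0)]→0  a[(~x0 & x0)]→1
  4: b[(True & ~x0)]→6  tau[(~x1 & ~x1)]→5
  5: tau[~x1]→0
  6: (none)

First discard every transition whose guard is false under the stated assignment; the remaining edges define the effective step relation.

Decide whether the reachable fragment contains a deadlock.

Reach set: {0,2,5}
  0: b→2  [deg 1]
  2: tau→5  [deg 1]
  5: tau→0  [deg 1]

Answer: DEADLOCK-FREE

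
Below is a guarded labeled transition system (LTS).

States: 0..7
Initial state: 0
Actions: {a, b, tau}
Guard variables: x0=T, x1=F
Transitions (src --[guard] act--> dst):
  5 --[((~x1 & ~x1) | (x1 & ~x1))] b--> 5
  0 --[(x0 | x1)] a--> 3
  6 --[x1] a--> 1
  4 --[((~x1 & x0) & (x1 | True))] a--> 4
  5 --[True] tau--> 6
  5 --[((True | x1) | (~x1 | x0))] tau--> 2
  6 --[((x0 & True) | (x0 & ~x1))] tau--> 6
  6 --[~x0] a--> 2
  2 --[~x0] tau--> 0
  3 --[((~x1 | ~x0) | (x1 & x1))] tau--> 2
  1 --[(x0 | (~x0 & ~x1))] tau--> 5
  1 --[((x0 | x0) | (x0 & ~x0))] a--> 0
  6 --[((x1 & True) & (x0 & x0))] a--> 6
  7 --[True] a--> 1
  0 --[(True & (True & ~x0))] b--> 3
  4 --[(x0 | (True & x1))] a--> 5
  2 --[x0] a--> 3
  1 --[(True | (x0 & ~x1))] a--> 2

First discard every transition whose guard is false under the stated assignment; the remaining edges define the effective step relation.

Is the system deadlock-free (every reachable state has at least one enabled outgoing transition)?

Answer: DEADLOCK-FREE

Analysis:
Reach set: {0,2,3}
  0: a→3  [1 exit(s)]
  2: a→3  [1 exit(s)]
  3: tau→2  [1 exit(s)]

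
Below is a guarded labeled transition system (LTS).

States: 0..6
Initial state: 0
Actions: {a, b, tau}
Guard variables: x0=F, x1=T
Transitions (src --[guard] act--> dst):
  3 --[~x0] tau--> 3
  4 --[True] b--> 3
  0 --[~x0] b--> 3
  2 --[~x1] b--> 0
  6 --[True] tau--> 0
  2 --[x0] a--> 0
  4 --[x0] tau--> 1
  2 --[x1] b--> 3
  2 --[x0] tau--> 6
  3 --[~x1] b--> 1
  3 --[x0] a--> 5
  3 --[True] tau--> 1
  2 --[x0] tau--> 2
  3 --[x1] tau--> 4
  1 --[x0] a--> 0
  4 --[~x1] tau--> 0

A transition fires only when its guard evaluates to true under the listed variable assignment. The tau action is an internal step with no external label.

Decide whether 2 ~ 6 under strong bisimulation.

Answer: NOT BISIMILAR

Working:
Refine partition for ~:
  P[0] = {{0,1,2,3,4,5,6}}
  P[1] = {{0,2,4},{1,5},{3,6}}
  P[2] = {{0,2,4},{1,5},{3},{6}}
Fixed point at round 3; 4 class(es).
class of 2: {0,2,4}; class of 6: {6}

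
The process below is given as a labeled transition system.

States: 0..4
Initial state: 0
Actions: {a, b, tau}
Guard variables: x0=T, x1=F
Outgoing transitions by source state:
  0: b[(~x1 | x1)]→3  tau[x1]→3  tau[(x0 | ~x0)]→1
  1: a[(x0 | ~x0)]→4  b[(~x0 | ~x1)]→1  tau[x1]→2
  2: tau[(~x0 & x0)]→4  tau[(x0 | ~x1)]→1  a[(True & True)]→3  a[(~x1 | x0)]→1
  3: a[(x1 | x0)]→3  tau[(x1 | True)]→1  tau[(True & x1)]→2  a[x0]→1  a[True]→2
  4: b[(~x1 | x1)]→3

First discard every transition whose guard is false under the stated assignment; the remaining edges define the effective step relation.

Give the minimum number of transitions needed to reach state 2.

BFS to 2:
  L0 = {0}
  L1 = {1,3}
  L2 = {2,4}
first hit 2 at d=2 via b·a

Answer: 2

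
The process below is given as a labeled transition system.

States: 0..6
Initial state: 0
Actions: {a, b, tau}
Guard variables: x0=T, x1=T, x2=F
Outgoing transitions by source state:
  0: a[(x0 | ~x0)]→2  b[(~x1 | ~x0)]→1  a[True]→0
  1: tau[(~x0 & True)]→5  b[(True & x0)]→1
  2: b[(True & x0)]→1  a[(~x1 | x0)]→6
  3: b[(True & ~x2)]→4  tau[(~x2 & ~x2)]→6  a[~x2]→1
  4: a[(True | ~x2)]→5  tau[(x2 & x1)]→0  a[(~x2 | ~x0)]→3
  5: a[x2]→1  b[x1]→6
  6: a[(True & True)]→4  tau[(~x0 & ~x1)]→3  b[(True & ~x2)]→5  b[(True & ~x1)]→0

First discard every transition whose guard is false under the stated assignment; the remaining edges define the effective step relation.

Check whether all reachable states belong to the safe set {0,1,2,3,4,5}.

Inv-set: {0,1,2,3,4,5}
Reachable = {0,1,2,3,4,5,6}
  0: safe
  1: safe
  2: safe
  3: safe
  4: safe
  5: safe
  6: VIOLATES
witness against invariant: a·a → 6

Answer: INVARIANT VIOLATED at state 6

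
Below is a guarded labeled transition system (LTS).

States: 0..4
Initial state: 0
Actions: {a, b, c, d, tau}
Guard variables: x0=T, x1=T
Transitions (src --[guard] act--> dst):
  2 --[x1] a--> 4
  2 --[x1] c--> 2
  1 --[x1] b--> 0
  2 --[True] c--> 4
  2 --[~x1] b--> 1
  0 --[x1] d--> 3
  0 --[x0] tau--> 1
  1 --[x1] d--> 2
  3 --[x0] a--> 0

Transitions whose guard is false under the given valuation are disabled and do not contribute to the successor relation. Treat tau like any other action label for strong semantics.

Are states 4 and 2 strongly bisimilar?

Compute ~ classes (split until stable):
  π0 = {{0,1,2,3,4}}
  π1 = {{0},{1},{2},{3},{4}}
Fixed point at round 2; 5 class(es).
4∈{4}, 2∈{2}

Answer: NOT BISIMILAR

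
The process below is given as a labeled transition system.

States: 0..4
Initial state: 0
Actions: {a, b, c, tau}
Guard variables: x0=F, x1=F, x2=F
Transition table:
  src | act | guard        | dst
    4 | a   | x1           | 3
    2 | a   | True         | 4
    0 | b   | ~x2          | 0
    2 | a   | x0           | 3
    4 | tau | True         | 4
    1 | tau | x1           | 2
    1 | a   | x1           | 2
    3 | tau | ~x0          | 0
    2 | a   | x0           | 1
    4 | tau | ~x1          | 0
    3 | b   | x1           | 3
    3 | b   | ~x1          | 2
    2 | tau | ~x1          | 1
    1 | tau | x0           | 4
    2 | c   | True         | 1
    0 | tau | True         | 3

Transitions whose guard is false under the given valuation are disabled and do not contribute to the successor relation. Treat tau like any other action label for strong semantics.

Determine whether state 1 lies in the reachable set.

9 transition(s) survive guard evaluation.
depth 0: {0}
depth 1: {3}  cumulative {0,3}
depth 2: {2}  cumulative {0,2,3}
depth 3: {1,4}  cumulative {0,1,2,3,4}
Reach set: {0,1,2,3,4}
witness 1: tau·b·tau

Answer: REACHABLE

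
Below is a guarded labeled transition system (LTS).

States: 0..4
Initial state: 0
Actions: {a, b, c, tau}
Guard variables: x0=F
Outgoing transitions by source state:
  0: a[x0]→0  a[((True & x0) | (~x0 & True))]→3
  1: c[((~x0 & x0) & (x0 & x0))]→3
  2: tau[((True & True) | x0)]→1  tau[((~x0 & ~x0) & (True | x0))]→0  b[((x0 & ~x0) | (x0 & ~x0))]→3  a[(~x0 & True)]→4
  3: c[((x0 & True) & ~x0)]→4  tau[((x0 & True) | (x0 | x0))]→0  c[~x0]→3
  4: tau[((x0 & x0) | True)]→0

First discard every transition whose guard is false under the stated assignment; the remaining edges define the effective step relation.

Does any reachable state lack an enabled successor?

Answer: DEADLOCK-FREE

Trace:
R = {0,3}
  0: a→3  [1 out]
  3: c→3  [1 out]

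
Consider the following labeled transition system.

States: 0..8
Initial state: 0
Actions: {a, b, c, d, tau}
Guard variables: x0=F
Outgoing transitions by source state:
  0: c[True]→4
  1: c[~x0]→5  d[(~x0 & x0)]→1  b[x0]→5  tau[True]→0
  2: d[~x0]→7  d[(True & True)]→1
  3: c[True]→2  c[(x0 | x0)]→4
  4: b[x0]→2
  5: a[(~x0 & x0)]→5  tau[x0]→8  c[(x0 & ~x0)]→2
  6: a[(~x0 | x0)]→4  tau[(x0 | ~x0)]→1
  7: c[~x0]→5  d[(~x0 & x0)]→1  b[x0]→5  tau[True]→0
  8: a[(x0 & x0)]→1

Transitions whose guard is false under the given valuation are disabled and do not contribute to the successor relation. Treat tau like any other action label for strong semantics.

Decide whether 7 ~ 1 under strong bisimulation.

Answer: BISIMILAR

Analysis:
Compute ~ classes (split until stable):
  P[0] = {{0,1,2,3,4,5,6,7,8}}
  P[1] = {{0,3},{1,7},{2},{4,5,8},{6}}
  P[2] = {{0},{1,7},{2},{3},{4,5,8},{6}}
6 equivalence class(es) (converged in 3)
[7]={1,7}  [1]={1,7}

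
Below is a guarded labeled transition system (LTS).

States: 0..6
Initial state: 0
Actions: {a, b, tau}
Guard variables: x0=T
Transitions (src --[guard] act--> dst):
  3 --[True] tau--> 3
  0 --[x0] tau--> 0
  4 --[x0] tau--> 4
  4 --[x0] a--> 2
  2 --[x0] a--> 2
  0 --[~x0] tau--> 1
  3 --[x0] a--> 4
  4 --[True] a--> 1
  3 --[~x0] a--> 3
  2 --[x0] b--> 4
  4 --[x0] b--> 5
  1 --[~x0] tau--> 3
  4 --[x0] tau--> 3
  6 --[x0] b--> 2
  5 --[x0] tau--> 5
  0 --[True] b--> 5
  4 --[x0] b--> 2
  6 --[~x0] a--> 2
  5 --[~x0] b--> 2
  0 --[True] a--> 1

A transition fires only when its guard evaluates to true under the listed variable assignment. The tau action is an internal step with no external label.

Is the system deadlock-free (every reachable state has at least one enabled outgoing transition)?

Reachable = {0,1,5}
  0: a→1  b→5  tau→0  [deg 3]
  1: ∅  [STUCK]
  5: tau→5  [deg 1]
trace reaching 1: a

Answer: DEADLOCK at state 1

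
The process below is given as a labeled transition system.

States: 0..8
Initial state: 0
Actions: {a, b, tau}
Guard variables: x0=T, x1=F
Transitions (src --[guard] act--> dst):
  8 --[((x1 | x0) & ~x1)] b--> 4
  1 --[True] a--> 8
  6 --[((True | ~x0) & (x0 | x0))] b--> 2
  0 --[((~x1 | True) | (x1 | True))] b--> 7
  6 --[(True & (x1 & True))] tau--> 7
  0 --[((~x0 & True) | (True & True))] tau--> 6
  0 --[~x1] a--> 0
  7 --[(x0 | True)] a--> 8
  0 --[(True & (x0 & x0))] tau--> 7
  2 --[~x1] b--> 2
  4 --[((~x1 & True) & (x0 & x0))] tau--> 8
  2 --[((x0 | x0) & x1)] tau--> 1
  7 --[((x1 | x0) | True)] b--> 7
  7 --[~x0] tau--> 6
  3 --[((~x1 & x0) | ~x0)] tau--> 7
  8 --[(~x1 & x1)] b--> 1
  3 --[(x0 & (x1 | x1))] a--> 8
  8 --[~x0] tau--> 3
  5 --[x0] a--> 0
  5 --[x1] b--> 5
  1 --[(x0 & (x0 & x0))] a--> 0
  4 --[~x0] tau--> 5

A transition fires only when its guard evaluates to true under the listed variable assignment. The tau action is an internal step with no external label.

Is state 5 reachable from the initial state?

Answer: UNREACHABLE

Trace:
Guard filter leaves 14 enabled edge(s).
Layer 0: {0}
Layer 1: {6,7}  now seen {0,6,7}
Layer 2: {2,8}  now seen {0,2,6,7,8}
Layer 3: {4}  now seen {0,2,4,6,7,8}
Reachable = {0,2,4,6,7,8}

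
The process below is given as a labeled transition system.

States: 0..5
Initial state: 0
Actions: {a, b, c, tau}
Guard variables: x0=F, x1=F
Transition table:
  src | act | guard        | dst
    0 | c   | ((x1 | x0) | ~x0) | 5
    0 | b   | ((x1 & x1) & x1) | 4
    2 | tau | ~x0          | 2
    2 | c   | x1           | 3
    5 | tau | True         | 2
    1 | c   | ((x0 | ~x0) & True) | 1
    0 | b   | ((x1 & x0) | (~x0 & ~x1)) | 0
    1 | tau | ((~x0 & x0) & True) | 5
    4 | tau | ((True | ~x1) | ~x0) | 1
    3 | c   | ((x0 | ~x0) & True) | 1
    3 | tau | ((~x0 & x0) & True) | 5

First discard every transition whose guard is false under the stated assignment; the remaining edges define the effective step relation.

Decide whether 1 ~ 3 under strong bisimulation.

Answer: BISIMILAR

Trace:
Compute ~ classes (split until stable):
  round 0: {{0,1,2,3,4,5}}
  round 1: {{0},{1,3},{2,4,5}}
  round 2: {{0},{1,3},{2,5},{4}}
Fixed point at round 3; 4 class(es).
[1]={1,3}  [3]={1,3}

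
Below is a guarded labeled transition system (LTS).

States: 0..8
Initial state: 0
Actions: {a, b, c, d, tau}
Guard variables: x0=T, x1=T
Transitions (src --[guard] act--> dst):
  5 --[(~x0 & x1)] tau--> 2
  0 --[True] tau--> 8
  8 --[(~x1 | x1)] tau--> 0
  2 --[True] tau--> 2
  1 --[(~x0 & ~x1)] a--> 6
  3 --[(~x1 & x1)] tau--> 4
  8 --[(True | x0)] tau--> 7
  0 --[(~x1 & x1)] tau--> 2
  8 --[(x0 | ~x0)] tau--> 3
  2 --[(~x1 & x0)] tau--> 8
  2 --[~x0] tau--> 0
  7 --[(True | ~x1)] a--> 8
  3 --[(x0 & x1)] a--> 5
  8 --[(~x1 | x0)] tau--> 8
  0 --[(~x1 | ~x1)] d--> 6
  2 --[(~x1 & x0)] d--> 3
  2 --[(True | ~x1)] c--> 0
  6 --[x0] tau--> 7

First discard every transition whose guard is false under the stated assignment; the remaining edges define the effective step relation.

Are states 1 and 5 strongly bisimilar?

Answer: BISIMILAR

Analysis:
Bisimulation quotient by refinement:
  P[0] = {{0,1,2,3,4,5,6,7,8}}
  P[1] = {{0,6,8},{1,4,5},{2},{3,7}}
  P[2] = {{0},{1,4,5},{2},{3},{6},{7},{8}}
7 equivalence class(es) (converged in 3)
class of 1: {1,4,5}; class of 5: {1,4,5}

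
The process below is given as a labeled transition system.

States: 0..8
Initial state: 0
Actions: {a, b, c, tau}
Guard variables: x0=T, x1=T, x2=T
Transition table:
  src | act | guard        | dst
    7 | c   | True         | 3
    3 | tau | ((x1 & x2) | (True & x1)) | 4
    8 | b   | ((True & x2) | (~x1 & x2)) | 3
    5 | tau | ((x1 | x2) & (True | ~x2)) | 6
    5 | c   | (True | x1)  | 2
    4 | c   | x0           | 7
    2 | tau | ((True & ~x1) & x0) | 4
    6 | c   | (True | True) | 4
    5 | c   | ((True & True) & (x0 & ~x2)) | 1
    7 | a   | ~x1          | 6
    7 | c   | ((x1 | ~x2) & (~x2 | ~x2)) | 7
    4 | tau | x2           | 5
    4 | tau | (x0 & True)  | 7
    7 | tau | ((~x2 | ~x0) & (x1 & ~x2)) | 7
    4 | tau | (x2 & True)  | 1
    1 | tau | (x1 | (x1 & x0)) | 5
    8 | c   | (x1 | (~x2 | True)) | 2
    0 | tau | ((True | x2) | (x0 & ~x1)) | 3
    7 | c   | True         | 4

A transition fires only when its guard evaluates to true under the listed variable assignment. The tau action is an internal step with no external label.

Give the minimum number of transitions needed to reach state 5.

BFS to 5:
  L0 = {0}
  L1 = {3}
  L2 = {4}
  L3 = {1,5,7}
depth(5)=3, e.g. tau·tau·tau

Answer: 3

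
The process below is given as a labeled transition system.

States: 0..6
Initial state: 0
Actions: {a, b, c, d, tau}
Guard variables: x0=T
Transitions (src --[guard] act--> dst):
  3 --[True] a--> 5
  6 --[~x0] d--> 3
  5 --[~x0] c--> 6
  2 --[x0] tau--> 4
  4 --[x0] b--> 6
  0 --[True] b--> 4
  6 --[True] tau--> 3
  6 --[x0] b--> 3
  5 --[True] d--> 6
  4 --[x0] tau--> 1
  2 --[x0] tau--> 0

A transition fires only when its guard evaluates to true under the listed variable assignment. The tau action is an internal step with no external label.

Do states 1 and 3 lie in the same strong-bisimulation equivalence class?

Bisimulation quotient by refinement:
  round 0: {{0,1,2,3,4,5,6}}
  round 1: {{0},{1},{2},{3},{4,6},{5}}
  round 2: {{0},{1},{2},{3},{4},{5},{6}}
stable after 3 split(s): 7 block(s)
[1]={1}  [3]={3}

Answer: NOT BISIMILAR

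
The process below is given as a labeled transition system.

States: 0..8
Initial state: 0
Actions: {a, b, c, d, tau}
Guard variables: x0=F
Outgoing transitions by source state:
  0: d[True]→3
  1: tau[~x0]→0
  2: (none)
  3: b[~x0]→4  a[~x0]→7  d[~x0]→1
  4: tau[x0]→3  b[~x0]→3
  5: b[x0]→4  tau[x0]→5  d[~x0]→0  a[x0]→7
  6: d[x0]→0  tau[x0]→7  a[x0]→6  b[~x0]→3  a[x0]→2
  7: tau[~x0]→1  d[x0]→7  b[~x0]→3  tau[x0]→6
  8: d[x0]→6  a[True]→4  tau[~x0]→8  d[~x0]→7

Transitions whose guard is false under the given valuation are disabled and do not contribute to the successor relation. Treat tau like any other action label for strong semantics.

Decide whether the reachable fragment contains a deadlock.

Answer: DEADLOCK-FREE

Working:
Reach set: {0,1,3,4,7}
  0: d→3  [1 exit(s)]
  1: tau→0  [1 exit(s)]
  3: a→7  b→4  d→1  [3 exit(s)]
  4: b→3  [1 exit(s)]
  7: b→3  tau→1  [2 exit(s)]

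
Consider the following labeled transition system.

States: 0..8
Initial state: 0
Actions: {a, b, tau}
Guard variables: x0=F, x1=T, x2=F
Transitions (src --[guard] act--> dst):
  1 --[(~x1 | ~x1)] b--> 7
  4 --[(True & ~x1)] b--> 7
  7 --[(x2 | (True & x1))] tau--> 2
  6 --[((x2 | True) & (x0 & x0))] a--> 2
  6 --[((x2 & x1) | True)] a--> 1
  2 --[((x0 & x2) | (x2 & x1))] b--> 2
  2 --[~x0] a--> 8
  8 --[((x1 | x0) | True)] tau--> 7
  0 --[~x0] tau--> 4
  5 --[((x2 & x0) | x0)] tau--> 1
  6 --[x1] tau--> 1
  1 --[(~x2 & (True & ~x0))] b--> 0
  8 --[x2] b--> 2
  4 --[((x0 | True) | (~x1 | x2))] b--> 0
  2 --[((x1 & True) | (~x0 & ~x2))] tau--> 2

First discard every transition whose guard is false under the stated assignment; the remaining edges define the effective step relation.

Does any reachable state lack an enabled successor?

Reachable = {0,4}
  0: tau→4  [1 out]
  4: b→0  [1 out]

Answer: DEADLOCK-FREE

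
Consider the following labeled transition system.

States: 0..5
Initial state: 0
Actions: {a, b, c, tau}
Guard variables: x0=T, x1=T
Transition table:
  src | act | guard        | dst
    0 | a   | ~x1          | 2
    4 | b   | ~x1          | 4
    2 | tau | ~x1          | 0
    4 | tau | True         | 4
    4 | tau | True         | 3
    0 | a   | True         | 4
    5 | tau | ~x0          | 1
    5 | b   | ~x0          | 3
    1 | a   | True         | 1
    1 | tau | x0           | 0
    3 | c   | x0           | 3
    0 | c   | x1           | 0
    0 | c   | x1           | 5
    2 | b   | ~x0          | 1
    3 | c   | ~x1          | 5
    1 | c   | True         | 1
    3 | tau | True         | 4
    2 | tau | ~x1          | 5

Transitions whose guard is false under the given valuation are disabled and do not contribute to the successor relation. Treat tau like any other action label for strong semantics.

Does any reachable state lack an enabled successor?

Answer: DEADLOCK at state 5

Analysis:
R = {0,3,4,5}
  0: a→4  c→0  c→5  [3 out]
  3: c→3  tau→4  [2 out]
  4: tau→3  tau→4  [2 out]
  5: ∅  [deadlock]
Path to 5: c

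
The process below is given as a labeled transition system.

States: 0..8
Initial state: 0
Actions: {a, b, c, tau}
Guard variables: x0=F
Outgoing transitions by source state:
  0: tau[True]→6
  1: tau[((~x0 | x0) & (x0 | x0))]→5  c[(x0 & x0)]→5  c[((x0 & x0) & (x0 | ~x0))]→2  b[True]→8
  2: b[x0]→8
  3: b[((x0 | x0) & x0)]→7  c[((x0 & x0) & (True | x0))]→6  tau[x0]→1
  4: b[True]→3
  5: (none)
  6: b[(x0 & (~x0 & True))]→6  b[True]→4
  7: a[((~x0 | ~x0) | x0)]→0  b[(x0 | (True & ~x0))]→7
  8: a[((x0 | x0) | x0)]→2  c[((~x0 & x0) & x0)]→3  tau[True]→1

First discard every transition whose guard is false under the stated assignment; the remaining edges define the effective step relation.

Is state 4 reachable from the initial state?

Answer: REACHABLE

Analysis:
Guard filter leaves 7 enabled edge(s).
L0 = {0}
L1 = {6}  total {0,6}
L2 = {4}  total {0,4,6}
L3 = {3}  total {0,3,4,6}
Reachable = {0,3,4,6}
Path to 4: tau·b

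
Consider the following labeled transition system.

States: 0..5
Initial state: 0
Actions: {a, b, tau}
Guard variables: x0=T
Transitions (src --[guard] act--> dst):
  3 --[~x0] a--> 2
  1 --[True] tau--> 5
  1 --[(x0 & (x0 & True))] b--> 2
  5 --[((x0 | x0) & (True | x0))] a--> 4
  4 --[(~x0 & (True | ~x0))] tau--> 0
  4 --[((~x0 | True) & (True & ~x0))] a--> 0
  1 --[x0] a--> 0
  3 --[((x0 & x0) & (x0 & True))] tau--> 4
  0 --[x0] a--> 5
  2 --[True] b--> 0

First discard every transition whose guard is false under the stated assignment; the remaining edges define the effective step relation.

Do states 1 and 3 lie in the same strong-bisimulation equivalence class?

Answer: NOT BISIMILAR

Trace:
Bisimulation quotient by refinement:
  round 0: {{0,1,2,3,4,5}}
  round 1: {{0,5},{1},{2},{3},{4}}
  round 2: {{0},{1},{2},{3},{4},{5}}
stable after 3 split(s): 6 block(s)
[1]={1}  [3]={3}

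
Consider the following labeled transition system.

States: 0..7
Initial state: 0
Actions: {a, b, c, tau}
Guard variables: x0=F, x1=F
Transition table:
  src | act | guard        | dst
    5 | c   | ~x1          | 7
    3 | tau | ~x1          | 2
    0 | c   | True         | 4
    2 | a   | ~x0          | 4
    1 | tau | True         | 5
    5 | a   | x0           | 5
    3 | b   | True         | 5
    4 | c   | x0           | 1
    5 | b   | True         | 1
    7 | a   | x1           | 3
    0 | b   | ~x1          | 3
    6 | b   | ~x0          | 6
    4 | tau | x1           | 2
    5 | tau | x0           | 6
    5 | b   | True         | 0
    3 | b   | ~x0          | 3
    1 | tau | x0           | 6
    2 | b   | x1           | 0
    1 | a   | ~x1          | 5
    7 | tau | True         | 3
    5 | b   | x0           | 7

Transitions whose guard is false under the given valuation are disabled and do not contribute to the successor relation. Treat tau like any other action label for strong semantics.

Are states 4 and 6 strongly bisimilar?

Compute ~ classes (split until stable):
  π0 = {{0,1,2,3,4,5,6,7}}
  π1 = {{0,5},{1},{2},{3},{4},{6},{7}}
  π2 = {{0},{1},{2},{3},{4},{5},{6},{7}}
stable after 3 split(s): 8 block(s)
class of 4: {4}; class of 6: {6}

Answer: NOT BISIMILAR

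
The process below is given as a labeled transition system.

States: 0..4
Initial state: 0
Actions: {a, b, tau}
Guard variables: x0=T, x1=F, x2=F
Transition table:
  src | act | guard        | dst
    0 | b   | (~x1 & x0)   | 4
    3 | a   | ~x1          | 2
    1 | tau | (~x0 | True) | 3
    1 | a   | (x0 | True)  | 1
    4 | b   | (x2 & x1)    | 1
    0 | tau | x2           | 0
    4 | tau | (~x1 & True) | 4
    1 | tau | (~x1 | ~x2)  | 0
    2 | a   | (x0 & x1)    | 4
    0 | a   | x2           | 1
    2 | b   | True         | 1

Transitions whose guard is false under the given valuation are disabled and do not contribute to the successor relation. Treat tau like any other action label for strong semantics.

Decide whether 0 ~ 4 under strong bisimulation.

Answer: NOT BISIMILAR

Trace:
Compute ~ classes (split until stable):
  π0 = {{0,1,2,3,4}}
  π1 = {{0,2},{1},{3},{4}}
  π2 = {{0},{1},{2},{3},{4}}
stable after 3 split(s): 5 block(s)
[0]={0}  [4]={4}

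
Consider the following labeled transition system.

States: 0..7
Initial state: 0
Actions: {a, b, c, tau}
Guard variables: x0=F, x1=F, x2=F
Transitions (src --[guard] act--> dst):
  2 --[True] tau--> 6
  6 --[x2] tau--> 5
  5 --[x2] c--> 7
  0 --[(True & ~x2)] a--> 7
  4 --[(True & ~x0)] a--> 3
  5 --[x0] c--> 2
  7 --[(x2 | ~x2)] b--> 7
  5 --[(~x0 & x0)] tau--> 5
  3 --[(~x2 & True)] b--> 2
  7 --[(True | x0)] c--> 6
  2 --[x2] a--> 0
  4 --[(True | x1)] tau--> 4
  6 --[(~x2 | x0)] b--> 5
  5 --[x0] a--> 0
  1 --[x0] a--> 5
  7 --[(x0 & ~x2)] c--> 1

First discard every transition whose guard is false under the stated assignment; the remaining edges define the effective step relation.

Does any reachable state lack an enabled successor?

Answer: DEADLOCK at state 5

Analysis:
Reach set: {0,5,6,7}
  0: a→7  [deg 1]
  5: ∅  [deadlock]
  6: b→5  [deg 1]
  7: b→7  c→6  [deg 2]
trace reaching 5: a·c·b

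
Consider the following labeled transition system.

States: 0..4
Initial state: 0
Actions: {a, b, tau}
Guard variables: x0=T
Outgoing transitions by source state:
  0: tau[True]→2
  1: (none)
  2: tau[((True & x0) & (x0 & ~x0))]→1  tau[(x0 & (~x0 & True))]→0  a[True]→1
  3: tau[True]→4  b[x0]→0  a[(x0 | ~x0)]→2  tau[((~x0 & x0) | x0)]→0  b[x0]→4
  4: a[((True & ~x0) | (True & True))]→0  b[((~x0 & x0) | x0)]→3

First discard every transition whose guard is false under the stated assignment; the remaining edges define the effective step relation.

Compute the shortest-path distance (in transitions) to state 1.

Breadth-first toward 1:
  Layer 0: {0}
  Layer 1: {2}
  Layer 2: {1}
1 enters at depth 2; path tau·a

Answer: 2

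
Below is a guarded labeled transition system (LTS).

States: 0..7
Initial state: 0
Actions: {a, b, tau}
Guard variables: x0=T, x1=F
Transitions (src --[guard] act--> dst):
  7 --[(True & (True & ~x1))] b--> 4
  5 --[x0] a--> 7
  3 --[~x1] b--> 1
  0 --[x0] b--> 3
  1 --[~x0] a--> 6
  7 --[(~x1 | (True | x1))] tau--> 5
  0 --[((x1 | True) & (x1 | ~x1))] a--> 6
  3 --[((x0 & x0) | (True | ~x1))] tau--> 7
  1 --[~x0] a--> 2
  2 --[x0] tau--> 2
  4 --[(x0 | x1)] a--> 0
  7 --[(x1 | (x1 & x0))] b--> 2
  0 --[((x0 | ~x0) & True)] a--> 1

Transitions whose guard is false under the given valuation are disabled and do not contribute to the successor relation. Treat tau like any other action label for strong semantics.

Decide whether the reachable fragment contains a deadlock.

Answer: DEADLOCK at state 1

Trace:
Reachable = {0,1,3,4,5,6,7}
  0: a→1  a→6  b→3  [deg 3]
  1: ∅  [STUCK]
  3: b→1  tau→7  [deg 2]
  4: a→0  [deg 1]
  5: a→7  [deg 1]
  6: ∅  [STUCK]
  7: b→4  tau→5  [deg 2]
trace reaching 1: a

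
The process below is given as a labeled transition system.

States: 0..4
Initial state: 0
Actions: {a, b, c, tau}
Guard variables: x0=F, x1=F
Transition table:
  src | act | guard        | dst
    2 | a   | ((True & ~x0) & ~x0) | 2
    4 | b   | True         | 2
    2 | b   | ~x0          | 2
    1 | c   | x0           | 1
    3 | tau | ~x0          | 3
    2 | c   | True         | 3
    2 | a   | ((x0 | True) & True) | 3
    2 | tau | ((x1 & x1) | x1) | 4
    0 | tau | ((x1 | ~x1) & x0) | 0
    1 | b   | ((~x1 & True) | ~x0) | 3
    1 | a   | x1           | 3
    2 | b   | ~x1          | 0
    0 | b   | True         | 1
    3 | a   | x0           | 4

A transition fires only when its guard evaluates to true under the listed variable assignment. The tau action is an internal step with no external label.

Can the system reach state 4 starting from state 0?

After dropping false guards: 9 live edges.
L0 = {0}
L1 = {1}  now seen {0,1}
L2 = {3}  now seen {0,1,3}
Reach set: {0,1,3}

Answer: UNREACHABLE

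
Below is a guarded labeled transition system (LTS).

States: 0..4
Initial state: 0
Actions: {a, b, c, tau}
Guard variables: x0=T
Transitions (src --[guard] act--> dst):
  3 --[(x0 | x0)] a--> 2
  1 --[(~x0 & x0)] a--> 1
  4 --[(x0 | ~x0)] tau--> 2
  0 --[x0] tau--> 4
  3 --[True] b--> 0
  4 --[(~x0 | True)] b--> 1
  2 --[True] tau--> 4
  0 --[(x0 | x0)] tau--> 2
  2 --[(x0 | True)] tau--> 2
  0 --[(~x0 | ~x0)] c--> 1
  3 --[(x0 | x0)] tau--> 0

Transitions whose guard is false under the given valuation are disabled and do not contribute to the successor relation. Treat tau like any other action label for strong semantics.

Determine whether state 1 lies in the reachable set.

Answer: REACHABLE

Trace:
9 transition(s) survive guard evaluation.
Layer 0: {0}
Layer 1: {2,4}  now seen {0,2,4}
Layer 2: {1}  now seen {0,1,2,4}
Reach set: {0,1,2,4}
Path to 1: tau·b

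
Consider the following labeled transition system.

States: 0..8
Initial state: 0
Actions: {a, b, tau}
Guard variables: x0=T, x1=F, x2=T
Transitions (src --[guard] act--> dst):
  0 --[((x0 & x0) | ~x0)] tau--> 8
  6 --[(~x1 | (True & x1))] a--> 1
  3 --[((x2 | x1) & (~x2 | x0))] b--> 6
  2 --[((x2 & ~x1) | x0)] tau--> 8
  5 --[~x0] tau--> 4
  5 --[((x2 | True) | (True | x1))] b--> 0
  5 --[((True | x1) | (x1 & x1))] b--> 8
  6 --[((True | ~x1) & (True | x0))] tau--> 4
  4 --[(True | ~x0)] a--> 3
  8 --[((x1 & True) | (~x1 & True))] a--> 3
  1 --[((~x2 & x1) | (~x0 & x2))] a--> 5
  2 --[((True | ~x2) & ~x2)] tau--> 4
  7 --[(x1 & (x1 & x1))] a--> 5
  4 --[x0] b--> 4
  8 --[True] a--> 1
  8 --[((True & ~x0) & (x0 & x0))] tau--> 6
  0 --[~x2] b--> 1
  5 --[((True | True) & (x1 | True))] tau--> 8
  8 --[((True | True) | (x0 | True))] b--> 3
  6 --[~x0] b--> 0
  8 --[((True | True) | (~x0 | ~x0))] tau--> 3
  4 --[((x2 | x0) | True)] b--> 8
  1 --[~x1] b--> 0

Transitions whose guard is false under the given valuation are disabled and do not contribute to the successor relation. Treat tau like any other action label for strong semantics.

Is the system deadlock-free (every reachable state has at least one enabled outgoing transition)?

Answer: DEADLOCK-FREE

Working:
Reachable = {0,1,3,4,6,8}
  0: tau→8  [1 exit(s)]
  1: b→0  [1 exit(s)]
  3: b→6  [1 exit(s)]
  4: a→3  b→4  b→8  [3 exit(s)]
  6: a→1  tau→4  [2 exit(s)]
  8: a→1  a→3  b→3  tau→3  [4 exit(s)]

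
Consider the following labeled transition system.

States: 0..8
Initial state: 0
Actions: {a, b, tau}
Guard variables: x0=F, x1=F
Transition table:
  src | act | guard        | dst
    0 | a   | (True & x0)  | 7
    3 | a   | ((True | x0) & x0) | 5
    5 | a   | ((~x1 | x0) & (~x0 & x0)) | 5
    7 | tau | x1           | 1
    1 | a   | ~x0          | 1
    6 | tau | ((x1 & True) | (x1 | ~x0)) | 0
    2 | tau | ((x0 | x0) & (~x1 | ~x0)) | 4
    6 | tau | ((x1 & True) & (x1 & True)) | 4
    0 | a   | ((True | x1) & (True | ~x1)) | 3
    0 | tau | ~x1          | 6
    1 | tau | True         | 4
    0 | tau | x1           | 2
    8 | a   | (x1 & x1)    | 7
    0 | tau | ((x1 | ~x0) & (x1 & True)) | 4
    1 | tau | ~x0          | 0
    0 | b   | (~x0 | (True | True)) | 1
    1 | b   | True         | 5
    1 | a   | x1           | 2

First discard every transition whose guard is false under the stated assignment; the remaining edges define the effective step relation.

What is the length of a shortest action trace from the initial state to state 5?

Layered search for 5:
  Layer 0: {0}
  Layer 1: {1,3,6}
  Layer 2: {4,5}
5 enters at depth 2; path b·b

Answer: 2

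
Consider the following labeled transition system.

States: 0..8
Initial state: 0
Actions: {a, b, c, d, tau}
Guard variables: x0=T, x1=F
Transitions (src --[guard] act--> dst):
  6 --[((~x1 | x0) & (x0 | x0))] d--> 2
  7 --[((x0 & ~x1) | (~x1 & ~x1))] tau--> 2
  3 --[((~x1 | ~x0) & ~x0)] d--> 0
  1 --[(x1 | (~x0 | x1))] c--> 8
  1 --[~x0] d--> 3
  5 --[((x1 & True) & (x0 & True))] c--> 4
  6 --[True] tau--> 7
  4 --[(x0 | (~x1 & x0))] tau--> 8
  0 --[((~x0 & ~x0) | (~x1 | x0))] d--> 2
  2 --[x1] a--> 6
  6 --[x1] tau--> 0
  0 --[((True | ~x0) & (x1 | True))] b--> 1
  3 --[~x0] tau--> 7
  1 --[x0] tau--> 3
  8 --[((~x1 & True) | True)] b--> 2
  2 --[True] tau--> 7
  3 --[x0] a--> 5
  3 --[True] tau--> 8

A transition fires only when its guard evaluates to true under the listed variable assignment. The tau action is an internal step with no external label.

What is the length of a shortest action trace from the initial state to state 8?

BFS to 8:
  Layer 0: {0}
  Layer 1: {1,2}
  Layer 2: {3,7}
  Layer 3: {5,8}
8 enters at depth 3; path b·tau·tau

Answer: 3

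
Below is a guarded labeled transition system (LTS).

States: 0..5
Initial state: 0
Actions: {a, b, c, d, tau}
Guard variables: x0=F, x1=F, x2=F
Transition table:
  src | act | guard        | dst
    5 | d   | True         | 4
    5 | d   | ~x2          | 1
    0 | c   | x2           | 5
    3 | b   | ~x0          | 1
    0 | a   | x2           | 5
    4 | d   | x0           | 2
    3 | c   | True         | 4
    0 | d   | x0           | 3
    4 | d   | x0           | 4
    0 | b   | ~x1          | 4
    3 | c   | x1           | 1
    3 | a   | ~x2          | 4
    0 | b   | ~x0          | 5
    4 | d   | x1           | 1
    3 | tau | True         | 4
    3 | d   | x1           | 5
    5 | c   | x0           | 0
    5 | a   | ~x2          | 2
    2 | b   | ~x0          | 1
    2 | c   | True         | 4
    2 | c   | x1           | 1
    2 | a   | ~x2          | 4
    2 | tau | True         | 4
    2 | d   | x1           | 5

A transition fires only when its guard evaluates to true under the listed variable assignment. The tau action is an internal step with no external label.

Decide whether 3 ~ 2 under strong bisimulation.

Compute ~ classes (split until stable):
  round 0: {{0,1,2,3,4,5}}
  round 1: {{0},{1,4},{2,3},{5}}
stable after 2 split(s): 4 block(s)
3∈{2,3}, 2∈{2,3}

Answer: BISIMILAR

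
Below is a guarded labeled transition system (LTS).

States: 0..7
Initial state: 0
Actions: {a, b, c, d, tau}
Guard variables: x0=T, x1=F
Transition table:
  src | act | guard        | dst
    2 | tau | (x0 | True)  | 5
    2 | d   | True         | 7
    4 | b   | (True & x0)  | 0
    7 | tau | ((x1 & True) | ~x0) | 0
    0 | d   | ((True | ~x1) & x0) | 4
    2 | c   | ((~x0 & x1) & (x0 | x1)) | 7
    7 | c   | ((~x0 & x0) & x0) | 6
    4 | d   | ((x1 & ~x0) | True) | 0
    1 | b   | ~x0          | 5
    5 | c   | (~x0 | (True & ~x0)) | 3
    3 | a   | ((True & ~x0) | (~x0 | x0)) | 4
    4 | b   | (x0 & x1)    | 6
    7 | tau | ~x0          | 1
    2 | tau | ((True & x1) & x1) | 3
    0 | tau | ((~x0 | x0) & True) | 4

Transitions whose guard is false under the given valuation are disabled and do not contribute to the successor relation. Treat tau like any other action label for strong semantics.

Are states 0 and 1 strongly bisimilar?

Answer: NOT BISIMILAR

Trace:
Refine partition for ~:
  round 0: {{0,1,2,3,4,5,6,7}}
  round 1: {{0,2},{1,5,6,7},{3},{4}}
  round 2: {{0},{1,5,6,7},{2},{3},{4}}
5 equivalence class(es) (converged in 3)
[0]={0}  [1]={1,5,6,7}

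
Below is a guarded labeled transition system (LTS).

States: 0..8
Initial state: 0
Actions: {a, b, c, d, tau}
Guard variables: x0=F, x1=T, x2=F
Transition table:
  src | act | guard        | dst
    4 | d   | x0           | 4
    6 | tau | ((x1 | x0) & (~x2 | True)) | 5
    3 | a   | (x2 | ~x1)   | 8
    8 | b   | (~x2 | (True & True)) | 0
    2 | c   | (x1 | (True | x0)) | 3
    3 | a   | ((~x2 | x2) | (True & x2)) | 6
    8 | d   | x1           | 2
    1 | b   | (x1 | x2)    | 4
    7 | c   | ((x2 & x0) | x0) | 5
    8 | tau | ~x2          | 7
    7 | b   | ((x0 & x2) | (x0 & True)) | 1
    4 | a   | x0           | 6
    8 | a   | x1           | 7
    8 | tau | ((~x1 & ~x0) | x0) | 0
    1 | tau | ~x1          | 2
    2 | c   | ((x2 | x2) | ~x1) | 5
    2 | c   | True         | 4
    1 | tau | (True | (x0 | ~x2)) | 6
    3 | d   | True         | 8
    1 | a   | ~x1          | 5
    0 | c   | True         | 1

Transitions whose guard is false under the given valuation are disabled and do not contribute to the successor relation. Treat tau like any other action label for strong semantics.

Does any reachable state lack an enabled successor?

Answer: DEADLOCK at state 4

Working:
Reachable = {0,1,4,5,6}
  0: c→1  [1 exit(s)]
  1: b→4  tau→6  [2 exit(s)]
  4: ∅  [STUCK]
  5: ∅  [STUCK]
  6: tau→5  [1 exit(s)]
Path to 4: c·b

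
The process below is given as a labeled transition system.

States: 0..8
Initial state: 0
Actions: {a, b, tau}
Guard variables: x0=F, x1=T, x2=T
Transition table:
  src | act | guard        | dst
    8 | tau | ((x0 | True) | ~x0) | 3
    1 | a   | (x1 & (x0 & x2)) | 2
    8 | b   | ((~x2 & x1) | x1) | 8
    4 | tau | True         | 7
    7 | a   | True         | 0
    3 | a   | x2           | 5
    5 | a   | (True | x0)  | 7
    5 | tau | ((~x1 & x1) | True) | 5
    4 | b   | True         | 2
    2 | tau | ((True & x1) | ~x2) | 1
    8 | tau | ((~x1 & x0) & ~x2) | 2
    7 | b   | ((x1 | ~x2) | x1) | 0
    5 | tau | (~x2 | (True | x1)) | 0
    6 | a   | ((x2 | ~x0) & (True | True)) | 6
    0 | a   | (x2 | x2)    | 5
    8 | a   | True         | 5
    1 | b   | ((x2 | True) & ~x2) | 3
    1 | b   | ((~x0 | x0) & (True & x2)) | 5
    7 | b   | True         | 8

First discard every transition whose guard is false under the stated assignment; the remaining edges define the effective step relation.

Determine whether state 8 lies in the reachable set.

After dropping false guards: 16 live edges.
depth 0: {0}
depth 1: {5}  cumulative {0,5}
depth 2: {7}  cumulative {0,5,7}
depth 3: {8}  cumulative {0,5,7,8}
depth 4: {3}  cumulative {0,3,5,7,8}
Reachable = {0,3,5,7,8}
witness 8: a·a·b

Answer: REACHABLE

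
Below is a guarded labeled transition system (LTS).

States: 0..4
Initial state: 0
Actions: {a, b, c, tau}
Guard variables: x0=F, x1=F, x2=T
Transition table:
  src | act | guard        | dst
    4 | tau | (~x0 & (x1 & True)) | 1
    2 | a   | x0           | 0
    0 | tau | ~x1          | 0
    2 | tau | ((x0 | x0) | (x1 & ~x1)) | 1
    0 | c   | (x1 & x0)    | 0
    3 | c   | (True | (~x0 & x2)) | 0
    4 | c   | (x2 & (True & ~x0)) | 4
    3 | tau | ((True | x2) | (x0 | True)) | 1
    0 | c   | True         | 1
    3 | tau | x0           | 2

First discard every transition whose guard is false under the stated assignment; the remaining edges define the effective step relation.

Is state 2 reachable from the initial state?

Answer: UNREACHABLE

Trace:
5 transition(s) survive guard evaluation.
L0 = {0}
L1 = {1}  total {0,1}
Reachable = {0,1}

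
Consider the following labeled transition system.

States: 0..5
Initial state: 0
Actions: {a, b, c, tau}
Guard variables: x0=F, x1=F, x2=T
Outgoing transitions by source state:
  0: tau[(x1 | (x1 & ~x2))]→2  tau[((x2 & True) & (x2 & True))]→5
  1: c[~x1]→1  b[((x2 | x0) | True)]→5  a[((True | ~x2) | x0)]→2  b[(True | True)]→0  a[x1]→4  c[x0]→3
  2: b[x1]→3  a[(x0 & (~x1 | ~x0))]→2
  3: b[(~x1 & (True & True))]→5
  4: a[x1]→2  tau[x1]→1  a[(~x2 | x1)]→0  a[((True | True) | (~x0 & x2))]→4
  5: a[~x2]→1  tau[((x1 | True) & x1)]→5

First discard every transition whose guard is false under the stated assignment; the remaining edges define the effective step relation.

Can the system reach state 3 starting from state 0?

Guard filter leaves 7 enabled edge(s).
Layer 0: {0}
Layer 1: {5}  now seen {0,5}
Reachable = {0,5}

Answer: UNREACHABLE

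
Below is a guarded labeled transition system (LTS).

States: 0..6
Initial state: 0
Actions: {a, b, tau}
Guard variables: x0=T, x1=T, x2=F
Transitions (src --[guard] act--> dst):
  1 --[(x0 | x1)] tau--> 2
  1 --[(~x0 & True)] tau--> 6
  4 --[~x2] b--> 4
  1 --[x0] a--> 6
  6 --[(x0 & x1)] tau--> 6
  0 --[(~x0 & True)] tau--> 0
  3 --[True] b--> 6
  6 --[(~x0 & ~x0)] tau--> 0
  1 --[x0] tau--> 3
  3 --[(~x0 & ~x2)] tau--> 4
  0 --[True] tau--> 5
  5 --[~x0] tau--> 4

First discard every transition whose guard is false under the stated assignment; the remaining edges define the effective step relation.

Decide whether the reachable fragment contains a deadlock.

Answer: DEADLOCK at state 5

Trace:
Reach set: {0,5}
  0: tau→5  [deg 1]
  5: ∅  [deadlock]
trace reaching 5: tau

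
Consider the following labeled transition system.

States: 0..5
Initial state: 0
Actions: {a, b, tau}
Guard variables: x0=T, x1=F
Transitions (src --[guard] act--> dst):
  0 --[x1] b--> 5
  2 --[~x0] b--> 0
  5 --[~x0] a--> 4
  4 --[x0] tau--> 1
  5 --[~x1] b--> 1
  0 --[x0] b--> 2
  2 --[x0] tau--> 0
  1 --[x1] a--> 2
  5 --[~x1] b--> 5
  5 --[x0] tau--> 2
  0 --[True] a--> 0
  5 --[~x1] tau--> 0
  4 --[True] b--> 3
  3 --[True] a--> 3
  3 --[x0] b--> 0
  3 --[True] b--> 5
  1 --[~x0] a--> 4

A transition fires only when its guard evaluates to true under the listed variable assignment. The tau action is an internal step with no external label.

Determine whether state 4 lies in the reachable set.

Guard filter leaves 12 enabled edge(s).
L0 = {0}
L1 = {2}  now seen {0,2}
Reachable = {0,2}

Answer: UNREACHABLE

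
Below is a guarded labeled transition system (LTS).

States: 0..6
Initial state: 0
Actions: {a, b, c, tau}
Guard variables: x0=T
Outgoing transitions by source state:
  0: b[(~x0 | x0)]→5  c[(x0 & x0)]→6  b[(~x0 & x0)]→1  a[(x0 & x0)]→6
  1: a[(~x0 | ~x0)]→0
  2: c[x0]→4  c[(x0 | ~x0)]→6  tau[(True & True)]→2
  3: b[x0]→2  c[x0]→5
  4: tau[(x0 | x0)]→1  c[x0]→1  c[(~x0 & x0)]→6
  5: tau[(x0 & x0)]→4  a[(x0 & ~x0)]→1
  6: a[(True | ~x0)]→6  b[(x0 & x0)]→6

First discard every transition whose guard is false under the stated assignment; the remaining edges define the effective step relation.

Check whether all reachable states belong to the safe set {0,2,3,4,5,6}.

Answer: INVARIANT VIOLATED at state 1

Trace:
Safe = {0,2,3,4,5,6}
Reach set: {0,1,4,5,6}
  0: ✓
  1: outside
  4: ✓
  5: ✓
  6: ✓
counterexample path to 1: b·tau·tau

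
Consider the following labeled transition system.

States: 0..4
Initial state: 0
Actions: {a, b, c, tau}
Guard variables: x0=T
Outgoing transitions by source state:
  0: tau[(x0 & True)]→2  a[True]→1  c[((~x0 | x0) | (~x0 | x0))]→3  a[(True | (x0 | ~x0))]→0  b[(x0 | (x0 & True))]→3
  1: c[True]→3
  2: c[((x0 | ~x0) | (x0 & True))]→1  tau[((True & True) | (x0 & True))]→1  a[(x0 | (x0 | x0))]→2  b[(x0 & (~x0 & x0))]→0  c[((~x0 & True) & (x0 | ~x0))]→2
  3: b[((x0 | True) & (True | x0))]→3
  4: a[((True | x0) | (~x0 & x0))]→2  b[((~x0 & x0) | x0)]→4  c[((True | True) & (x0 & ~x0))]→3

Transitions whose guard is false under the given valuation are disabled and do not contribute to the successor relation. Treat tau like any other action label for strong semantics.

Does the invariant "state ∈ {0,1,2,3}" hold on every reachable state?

Allowed set {0,1,2,3}
R = {0,1,2,3}
  0: ✓
  1: ✓
  2: ✓
  3: ✓

Answer: INVARIANT HOLDS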